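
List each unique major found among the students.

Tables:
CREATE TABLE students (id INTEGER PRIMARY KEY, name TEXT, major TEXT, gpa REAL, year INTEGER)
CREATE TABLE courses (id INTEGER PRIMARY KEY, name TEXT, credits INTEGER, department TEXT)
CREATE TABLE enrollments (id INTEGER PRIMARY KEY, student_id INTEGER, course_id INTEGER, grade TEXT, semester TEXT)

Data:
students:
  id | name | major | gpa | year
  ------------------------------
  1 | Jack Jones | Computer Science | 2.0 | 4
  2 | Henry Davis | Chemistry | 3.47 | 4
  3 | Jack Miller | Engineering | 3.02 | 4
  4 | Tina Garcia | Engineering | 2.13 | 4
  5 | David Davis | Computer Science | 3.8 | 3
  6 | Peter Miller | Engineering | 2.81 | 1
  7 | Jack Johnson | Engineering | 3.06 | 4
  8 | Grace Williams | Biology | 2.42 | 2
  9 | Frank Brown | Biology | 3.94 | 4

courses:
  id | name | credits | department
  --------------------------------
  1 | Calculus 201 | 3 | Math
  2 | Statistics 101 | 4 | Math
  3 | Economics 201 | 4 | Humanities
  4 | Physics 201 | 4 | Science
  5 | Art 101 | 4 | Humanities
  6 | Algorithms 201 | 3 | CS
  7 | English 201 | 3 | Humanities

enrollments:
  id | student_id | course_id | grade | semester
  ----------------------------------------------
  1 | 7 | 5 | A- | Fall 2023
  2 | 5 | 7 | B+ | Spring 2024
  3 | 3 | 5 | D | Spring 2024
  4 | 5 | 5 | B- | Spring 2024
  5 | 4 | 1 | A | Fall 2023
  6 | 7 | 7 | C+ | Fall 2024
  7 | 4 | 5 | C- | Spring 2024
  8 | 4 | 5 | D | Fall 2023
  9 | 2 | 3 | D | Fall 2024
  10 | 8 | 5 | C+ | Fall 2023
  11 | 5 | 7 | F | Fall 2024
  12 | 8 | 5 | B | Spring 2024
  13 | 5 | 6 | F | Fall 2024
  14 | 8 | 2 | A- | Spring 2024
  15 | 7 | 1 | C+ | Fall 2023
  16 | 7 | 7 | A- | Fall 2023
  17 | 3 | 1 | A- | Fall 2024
SELECT DISTINCT major FROM students

Execution result:
major
Computer Science
Chemistry
Engineering
Biology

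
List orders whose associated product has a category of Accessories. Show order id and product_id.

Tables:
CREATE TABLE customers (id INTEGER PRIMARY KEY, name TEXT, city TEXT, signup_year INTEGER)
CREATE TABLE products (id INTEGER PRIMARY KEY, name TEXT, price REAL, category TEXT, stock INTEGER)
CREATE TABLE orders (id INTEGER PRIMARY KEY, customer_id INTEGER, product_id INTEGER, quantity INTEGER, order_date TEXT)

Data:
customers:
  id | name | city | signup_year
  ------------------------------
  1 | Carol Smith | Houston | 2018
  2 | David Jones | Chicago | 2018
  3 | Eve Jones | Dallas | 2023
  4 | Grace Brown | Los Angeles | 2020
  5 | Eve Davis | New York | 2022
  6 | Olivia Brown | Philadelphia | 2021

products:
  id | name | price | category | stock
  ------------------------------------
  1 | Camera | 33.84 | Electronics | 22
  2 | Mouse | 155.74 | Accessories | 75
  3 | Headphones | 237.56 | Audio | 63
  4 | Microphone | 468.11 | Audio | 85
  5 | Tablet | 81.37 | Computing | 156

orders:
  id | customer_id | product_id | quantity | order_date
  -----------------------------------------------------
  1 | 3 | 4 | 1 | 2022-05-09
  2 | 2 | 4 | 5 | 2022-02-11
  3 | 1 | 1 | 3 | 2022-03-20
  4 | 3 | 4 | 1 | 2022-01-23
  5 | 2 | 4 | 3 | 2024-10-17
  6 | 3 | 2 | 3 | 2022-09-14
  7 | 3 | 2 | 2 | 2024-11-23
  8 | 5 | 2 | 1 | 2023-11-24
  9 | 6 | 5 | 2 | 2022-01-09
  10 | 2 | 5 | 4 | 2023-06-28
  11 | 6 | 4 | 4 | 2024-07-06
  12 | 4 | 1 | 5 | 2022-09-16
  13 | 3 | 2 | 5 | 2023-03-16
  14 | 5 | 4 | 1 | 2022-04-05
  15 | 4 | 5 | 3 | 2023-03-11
SELECT id, product_id FROM orders WHERE product_id IN (SELECT id FROM products WHERE category = 'Accessories')

Execution result:
id | product_id
6 | 2
7 | 2
8 | 2
13 | 2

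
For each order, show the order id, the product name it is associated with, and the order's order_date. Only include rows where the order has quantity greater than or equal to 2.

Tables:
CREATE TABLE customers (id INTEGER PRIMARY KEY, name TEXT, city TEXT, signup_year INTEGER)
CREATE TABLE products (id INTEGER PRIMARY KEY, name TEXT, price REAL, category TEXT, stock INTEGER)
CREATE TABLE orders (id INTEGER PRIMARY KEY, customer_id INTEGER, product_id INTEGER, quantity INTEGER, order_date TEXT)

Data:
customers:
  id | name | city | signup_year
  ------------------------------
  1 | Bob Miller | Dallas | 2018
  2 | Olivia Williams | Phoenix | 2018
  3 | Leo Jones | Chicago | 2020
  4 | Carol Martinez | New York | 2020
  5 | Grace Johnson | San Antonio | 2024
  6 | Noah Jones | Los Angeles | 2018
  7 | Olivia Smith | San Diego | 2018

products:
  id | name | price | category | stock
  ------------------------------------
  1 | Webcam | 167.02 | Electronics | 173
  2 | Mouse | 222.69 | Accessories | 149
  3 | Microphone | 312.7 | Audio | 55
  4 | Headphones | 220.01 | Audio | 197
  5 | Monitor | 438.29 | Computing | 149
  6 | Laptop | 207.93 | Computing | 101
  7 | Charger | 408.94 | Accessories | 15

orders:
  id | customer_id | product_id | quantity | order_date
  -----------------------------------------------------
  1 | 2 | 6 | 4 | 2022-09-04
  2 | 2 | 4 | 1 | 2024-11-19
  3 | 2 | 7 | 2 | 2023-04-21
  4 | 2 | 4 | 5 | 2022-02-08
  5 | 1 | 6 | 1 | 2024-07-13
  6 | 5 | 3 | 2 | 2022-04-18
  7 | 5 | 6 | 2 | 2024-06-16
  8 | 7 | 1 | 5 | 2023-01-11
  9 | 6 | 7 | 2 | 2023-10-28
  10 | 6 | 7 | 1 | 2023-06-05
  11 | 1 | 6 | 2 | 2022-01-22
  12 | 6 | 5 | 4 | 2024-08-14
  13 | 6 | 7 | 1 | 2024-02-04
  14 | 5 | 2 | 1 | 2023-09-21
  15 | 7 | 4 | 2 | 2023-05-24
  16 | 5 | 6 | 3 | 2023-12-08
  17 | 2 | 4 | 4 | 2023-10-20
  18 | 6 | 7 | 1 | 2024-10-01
SELECT c.id, p.name AS product, c.order_date FROM orders c JOIN products p ON c.product_id = p.id WHERE c.quantity >= 2

Execution result:
id | product | order_date
1 | Laptop | 2022-09-04
3 | Charger | 2023-04-21
4 | Headphones | 2022-02-08
6 | Microphone | 2022-04-18
7 | Laptop | 2024-06-16
8 | Webcam | 2023-01-11
9 | Charger | 2023-10-28
11 | Laptop | 2022-01-22
12 | Monitor | 2024-08-14
15 | Headphones | 2023-05-24
16 | Laptop | 2023-12-08
17 | Headphones | 2023-10-20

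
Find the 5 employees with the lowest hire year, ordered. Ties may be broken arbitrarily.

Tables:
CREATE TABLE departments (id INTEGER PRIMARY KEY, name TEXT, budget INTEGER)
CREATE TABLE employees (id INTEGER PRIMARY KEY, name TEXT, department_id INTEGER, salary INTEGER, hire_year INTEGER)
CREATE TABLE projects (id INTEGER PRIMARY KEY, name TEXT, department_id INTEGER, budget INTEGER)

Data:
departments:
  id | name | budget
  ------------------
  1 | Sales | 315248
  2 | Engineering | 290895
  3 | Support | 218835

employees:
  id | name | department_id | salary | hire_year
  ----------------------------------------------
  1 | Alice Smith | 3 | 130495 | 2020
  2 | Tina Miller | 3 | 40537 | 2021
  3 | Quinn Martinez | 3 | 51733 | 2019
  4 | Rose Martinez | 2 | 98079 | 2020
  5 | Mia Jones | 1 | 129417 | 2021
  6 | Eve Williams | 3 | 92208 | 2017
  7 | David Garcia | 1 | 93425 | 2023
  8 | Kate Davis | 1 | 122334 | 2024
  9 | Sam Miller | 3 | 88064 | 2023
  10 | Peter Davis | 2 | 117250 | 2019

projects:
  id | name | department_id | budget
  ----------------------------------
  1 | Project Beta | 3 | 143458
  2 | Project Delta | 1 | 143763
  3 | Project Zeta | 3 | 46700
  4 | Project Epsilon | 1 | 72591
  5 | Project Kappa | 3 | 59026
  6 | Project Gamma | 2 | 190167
SELECT name, hire_year FROM employees ORDER BY hire_year ASC LIMIT 5

Execution result:
name | hire_year
Eve Williams | 2017
Quinn Martinez | 2019
Peter Davis | 2019
Alice Smith | 2020
Rose Martinez | 2020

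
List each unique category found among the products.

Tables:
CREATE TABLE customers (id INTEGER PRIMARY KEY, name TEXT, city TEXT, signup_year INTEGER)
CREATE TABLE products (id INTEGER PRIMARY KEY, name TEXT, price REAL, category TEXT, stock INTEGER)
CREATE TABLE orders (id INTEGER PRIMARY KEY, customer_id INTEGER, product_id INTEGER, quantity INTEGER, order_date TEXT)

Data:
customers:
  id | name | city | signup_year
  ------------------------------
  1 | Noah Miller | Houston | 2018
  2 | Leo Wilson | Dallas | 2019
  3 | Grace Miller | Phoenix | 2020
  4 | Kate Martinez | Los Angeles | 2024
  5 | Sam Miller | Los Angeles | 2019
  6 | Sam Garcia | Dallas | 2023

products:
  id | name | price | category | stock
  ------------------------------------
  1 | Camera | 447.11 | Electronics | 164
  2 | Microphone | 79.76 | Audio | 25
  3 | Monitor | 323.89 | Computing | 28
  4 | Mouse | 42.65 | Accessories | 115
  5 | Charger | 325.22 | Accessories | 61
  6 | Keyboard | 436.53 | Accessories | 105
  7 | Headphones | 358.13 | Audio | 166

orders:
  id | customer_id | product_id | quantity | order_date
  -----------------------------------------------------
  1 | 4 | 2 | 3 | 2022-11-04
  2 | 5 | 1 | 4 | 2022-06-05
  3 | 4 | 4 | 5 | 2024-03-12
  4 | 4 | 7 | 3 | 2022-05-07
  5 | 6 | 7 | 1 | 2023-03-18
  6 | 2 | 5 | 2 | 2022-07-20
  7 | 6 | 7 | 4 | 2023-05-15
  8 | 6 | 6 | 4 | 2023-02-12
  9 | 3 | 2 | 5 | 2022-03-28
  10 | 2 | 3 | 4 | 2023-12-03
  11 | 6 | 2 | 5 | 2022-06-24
SELECT DISTINCT category FROM products

Execution result:
category
Electronics
Audio
Computing
Accessories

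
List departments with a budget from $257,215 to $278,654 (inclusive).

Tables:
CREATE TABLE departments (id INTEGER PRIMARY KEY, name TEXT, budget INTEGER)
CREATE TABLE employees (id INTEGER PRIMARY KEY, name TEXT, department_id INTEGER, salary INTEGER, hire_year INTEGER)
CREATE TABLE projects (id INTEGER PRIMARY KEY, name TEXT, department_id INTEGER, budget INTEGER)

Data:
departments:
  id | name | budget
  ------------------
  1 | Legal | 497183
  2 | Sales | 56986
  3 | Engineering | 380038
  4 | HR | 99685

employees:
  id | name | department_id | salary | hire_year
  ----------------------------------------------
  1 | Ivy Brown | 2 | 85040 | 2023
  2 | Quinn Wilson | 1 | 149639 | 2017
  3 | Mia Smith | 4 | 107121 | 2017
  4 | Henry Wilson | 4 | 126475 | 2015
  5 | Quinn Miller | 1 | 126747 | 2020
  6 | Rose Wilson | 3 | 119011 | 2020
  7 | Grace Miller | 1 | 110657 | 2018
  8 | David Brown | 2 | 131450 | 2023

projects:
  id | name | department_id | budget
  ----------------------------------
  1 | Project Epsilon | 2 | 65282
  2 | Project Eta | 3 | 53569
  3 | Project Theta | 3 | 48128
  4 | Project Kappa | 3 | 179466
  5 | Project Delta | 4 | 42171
SELECT name, budget FROM departments WHERE budget BETWEEN 257215 AND 278654

Execution result:
(no rows)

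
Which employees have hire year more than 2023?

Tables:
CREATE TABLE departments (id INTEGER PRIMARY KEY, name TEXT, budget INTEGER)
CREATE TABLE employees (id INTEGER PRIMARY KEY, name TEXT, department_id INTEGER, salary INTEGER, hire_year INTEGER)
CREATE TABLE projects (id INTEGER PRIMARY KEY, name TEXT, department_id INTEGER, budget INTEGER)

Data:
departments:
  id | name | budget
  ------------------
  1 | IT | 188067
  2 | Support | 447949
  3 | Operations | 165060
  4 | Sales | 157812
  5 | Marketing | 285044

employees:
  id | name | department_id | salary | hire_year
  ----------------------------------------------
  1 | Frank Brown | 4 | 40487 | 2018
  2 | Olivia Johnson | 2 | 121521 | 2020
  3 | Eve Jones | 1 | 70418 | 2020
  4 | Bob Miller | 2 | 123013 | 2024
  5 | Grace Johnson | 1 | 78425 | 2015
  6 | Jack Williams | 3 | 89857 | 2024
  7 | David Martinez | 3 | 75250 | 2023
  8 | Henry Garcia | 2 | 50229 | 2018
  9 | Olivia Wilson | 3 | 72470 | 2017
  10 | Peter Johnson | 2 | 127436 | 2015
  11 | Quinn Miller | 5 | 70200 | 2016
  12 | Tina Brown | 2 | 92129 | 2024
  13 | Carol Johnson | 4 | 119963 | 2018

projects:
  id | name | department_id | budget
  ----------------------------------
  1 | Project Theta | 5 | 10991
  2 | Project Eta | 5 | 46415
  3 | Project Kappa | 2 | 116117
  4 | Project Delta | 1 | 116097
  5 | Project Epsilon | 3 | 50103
SELECT name, hire_year FROM employees WHERE hire_year > 2023

Execution result:
name | hire_year
Bob Miller | 2024
Jack Williams | 2024
Tina Brown | 2024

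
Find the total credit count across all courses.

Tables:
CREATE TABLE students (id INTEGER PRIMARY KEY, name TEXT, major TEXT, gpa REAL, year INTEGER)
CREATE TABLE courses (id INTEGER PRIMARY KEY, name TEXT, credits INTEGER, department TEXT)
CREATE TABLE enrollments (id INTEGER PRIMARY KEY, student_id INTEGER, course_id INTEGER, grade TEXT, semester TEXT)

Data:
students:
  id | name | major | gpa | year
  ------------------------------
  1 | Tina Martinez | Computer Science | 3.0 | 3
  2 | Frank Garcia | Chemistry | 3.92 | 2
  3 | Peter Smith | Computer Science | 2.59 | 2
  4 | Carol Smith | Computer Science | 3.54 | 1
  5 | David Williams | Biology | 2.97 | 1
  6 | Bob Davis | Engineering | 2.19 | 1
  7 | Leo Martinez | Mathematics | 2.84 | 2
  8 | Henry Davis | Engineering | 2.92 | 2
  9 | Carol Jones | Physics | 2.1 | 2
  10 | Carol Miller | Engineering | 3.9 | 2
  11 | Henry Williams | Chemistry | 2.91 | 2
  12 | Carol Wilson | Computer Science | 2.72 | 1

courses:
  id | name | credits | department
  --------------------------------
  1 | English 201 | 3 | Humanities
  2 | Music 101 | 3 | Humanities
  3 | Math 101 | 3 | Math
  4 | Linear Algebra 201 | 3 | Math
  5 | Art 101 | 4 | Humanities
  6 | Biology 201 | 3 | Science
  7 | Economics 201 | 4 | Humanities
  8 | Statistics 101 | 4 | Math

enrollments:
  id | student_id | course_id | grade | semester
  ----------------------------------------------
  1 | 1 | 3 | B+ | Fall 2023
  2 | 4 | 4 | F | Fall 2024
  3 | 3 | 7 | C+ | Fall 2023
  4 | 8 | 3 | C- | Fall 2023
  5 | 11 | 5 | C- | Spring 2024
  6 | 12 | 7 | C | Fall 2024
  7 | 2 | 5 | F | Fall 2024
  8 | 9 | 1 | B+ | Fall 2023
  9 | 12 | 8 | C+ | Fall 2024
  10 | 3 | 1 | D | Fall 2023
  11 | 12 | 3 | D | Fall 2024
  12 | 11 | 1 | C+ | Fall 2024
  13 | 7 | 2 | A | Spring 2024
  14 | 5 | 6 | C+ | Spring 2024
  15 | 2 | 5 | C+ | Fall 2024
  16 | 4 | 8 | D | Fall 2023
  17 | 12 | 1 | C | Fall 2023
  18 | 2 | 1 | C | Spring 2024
SELECT SUM(credits) FROM courses

Execution result:
27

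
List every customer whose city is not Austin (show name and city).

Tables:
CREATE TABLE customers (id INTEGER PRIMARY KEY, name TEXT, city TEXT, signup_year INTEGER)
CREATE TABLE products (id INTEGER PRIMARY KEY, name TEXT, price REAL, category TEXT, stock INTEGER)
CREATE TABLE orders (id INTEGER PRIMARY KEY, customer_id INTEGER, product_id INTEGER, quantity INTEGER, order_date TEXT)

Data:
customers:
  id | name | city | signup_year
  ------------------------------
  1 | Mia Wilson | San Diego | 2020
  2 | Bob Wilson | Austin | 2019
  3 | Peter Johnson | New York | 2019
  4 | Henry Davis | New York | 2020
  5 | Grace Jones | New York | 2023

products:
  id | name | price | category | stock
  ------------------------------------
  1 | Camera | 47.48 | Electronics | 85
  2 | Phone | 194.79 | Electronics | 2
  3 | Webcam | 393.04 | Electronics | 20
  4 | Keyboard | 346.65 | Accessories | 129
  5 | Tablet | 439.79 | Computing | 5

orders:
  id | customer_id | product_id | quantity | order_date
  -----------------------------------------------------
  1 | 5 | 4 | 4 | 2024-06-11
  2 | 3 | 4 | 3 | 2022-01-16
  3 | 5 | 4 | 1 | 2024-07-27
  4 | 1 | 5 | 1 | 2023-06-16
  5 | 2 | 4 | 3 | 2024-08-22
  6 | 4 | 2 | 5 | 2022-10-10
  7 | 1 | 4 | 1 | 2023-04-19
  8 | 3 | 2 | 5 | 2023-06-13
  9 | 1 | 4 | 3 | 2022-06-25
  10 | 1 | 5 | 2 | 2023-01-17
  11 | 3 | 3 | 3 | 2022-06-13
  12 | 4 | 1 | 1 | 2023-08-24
SELECT name, city FROM customers WHERE city <> 'Austin'

Execution result:
name | city
Mia Wilson | San Diego
Peter Johnson | New York
Henry Davis | New York
Grace Jones | New York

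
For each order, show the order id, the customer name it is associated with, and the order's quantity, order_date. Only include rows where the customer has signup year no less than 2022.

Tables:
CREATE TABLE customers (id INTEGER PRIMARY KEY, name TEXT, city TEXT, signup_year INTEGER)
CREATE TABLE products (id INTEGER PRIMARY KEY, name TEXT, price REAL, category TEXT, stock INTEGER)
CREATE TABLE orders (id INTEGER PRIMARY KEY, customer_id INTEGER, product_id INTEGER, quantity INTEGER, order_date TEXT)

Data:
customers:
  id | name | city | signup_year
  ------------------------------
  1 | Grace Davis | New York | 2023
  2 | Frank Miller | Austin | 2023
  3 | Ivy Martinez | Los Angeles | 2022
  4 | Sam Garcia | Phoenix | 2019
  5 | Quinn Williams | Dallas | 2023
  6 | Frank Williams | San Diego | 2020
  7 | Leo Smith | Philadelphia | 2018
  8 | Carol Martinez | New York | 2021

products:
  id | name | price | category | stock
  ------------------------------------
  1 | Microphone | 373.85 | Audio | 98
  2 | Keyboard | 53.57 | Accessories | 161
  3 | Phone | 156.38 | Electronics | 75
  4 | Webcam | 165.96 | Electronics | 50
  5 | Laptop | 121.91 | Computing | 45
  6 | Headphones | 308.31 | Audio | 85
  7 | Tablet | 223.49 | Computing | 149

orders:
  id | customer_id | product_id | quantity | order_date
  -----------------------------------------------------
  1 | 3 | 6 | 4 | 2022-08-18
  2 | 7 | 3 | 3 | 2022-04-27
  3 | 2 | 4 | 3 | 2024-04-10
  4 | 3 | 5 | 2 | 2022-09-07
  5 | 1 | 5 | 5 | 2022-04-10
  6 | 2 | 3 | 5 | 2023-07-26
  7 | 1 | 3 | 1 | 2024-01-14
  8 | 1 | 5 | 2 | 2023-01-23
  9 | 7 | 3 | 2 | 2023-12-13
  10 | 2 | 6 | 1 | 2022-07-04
SELECT c.id, p.name AS customer, c.quantity, c.order_date FROM orders c JOIN customers p ON c.customer_id = p.id WHERE p.signup_year >= 2022

Execution result:
id | customer | quantity | order_date
1 | Ivy Martinez | 4 | 2022-08-18
3 | Frank Miller | 3 | 2024-04-10
4 | Ivy Martinez | 2 | 2022-09-07
5 | Grace Davis | 5 | 2022-04-10
6 | Frank Miller | 5 | 2023-07-26
7 | Grace Davis | 1 | 2024-01-14
8 | Grace Davis | 2 | 2023-01-23
10 | Frank Miller | 1 | 2022-07-04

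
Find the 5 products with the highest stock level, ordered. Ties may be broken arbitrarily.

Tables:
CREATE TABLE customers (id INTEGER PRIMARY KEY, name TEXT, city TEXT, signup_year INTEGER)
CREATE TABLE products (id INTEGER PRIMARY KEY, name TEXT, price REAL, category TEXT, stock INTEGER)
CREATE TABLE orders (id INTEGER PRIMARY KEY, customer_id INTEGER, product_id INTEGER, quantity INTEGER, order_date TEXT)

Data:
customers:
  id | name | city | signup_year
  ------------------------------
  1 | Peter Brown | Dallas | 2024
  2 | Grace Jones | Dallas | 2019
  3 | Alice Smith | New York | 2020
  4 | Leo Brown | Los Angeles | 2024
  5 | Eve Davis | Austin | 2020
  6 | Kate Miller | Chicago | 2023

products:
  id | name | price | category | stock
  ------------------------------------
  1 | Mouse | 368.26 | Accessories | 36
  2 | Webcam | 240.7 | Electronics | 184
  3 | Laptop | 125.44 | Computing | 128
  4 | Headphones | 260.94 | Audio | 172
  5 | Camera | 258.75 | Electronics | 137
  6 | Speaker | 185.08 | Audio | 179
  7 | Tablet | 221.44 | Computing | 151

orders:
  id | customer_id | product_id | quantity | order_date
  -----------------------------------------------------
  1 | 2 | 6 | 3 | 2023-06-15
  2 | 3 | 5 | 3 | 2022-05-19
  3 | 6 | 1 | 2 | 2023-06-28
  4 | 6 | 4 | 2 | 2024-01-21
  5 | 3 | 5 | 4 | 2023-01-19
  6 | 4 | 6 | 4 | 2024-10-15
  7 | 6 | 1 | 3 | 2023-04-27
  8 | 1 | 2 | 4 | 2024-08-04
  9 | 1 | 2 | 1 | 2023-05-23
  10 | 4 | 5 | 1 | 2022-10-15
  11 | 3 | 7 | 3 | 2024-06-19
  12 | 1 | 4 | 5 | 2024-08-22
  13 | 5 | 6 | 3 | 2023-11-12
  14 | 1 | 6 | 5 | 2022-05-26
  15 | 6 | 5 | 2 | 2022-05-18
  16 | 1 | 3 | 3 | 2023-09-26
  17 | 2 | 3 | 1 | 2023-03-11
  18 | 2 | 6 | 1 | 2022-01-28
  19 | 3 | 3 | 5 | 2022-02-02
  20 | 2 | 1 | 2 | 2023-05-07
SELECT name, stock FROM products ORDER BY stock DESC LIMIT 5

Execution result:
name | stock
Webcam | 184
Speaker | 179
Headphones | 172
Tablet | 151
Camera | 137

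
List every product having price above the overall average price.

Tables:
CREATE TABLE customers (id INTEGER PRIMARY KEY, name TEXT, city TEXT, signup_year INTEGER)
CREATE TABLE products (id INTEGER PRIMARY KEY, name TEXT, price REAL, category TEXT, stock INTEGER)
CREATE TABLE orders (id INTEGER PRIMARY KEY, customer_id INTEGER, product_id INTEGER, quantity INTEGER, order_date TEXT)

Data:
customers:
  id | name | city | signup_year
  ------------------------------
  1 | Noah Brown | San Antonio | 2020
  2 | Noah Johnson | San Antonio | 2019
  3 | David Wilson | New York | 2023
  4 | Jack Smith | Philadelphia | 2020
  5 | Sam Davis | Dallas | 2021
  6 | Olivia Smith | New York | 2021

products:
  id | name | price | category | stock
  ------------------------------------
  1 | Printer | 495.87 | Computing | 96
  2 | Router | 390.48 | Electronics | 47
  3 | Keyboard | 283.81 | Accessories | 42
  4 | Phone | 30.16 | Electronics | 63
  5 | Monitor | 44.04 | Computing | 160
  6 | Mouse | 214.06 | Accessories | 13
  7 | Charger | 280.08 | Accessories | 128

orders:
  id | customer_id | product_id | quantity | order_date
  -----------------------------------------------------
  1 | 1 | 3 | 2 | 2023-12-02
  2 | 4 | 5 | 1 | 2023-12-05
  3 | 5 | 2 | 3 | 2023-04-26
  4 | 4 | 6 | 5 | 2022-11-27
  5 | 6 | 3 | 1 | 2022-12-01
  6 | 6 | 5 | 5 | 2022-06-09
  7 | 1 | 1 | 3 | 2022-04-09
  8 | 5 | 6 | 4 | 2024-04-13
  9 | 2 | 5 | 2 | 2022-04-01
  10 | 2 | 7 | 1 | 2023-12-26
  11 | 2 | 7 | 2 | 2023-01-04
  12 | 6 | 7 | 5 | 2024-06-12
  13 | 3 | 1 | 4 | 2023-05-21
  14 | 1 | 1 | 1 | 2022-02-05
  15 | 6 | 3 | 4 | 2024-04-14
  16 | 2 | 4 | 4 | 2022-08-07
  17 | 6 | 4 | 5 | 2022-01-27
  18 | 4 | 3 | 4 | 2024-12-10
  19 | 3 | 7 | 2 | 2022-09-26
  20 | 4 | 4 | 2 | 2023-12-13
SELECT name, price FROM products WHERE price > (SELECT AVG(price) FROM products)

Execution result:
name | price
Printer | 495.87
Router | 390.48
Keyboard | 283.81
Charger | 280.08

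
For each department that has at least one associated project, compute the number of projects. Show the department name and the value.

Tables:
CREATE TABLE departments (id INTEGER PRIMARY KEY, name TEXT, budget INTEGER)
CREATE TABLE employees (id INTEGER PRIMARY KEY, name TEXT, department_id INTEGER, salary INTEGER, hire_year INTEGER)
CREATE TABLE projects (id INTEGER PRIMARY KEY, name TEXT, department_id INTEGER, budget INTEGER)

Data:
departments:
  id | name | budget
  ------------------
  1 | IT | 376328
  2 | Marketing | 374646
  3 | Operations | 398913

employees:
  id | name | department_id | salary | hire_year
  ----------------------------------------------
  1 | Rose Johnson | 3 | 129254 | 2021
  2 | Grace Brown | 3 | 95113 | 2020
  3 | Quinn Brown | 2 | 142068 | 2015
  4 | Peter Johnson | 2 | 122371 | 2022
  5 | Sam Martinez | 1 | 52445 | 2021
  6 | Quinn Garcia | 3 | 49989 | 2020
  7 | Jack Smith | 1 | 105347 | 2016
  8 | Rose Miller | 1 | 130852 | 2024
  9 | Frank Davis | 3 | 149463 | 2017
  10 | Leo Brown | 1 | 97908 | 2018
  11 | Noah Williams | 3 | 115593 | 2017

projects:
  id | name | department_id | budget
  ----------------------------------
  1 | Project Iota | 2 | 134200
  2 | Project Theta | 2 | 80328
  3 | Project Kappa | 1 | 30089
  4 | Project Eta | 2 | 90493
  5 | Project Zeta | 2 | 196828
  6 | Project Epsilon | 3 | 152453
SELECT p.name, COUNT(*) AS n FROM projects c JOIN departments p ON c.department_id = p.id GROUP BY p.id, p.name

Execution result:
name | n
IT | 1
Marketing | 4
Operations | 1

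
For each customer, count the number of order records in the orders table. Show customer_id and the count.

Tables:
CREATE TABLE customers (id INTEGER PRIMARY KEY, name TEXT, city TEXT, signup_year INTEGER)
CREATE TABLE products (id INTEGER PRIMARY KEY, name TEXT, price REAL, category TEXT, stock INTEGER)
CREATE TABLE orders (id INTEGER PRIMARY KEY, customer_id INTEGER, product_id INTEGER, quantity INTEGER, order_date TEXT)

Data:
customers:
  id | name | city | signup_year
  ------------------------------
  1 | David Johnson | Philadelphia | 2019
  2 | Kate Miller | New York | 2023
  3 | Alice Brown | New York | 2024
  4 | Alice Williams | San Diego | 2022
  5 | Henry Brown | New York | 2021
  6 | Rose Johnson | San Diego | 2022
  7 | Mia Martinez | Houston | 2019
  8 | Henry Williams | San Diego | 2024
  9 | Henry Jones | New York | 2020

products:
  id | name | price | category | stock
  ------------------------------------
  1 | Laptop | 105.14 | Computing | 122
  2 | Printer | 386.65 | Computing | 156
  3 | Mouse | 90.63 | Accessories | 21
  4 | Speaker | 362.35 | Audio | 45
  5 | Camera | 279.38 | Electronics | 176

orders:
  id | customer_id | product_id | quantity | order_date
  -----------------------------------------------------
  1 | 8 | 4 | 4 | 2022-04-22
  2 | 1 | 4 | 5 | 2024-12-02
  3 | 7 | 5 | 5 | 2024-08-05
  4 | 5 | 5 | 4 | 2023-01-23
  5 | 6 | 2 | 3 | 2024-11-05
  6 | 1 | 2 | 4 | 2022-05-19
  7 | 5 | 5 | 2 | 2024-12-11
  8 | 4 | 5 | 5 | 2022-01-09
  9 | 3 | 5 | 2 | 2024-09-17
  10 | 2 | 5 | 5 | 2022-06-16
SELECT customer_id, COUNT(*) AS order_count FROM orders GROUP BY customer_id

Execution result:
customer_id | order_count
1 | 2
2 | 1
3 | 1
4 | 1
5 | 2
6 | 1
7 | 1
8 | 1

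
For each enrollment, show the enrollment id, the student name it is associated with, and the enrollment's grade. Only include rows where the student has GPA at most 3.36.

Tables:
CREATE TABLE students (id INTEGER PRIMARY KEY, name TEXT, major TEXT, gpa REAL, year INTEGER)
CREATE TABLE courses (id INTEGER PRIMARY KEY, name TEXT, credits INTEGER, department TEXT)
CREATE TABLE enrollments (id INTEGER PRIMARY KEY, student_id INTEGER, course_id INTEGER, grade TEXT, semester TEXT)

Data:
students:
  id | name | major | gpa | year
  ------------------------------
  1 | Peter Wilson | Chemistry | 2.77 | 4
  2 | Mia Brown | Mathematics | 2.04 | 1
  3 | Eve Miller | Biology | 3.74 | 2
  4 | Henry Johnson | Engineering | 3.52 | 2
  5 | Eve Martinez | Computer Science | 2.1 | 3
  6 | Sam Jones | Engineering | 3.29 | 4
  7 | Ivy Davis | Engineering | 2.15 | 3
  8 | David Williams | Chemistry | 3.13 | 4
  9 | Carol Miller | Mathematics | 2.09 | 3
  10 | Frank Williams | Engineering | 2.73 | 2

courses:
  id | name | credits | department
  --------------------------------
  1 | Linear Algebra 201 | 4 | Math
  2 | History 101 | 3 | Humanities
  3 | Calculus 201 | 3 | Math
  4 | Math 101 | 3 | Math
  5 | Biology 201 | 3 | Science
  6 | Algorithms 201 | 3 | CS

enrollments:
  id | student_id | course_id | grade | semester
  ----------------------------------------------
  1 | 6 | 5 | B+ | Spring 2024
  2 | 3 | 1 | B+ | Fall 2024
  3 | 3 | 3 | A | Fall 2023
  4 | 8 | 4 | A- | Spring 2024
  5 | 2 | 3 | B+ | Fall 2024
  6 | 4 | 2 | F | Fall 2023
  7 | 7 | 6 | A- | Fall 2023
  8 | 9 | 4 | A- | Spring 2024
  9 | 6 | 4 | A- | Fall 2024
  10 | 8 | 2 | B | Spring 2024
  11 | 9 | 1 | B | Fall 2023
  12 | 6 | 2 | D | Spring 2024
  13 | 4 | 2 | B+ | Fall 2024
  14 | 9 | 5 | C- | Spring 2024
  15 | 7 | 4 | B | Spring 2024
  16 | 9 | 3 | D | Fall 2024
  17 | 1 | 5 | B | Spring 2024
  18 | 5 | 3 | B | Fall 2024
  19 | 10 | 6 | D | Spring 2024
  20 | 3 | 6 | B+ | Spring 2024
SELECT c.id, p.name AS student, c.grade FROM enrollments c JOIN students p ON c.student_id = p.id WHERE p.gpa <= 3.36

Execution result:
id | student | grade
1 | Sam Jones | B+
4 | David Williams | A-
5 | Mia Brown | B+
7 | Ivy Davis | A-
8 | Carol Miller | A-
9 | Sam Jones | A-
10 | David Williams | B
11 | Carol Miller | B
12 | Sam Jones | D
14 | Carol Miller | C-
15 | Ivy Davis | B
16 | Carol Miller | D
17 | Peter Wilson | B
18 | Eve Martinez | B
19 | Frank Williams | D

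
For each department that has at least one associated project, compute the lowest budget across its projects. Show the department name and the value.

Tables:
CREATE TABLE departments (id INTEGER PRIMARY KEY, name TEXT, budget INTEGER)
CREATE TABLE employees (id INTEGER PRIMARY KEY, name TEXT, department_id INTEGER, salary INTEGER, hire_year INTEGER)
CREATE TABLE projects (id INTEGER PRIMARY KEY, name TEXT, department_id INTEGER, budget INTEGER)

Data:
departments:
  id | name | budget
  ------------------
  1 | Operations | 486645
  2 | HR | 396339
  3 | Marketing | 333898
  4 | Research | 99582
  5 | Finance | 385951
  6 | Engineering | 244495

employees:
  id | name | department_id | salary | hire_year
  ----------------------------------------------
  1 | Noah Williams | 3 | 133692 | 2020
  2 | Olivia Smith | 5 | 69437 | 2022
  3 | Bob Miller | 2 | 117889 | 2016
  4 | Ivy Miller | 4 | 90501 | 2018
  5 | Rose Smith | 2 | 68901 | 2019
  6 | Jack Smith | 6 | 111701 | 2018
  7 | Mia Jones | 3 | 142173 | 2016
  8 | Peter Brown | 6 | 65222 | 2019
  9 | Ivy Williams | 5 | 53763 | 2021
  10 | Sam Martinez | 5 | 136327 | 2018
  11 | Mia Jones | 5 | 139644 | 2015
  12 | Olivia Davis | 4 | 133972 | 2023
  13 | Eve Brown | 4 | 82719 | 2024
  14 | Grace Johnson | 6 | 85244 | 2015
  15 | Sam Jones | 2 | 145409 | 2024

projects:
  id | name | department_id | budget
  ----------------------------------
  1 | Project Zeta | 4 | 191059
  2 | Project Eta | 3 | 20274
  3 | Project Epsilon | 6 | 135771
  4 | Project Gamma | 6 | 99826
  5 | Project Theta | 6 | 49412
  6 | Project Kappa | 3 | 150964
SELECT p.name, MIN(c.budget) AS min_budget FROM projects c JOIN departments p ON c.department_id = p.id GROUP BY p.id, p.name

Execution result:
name | min_budget
Marketing | 20274
Research | 191059
Engineering | 49412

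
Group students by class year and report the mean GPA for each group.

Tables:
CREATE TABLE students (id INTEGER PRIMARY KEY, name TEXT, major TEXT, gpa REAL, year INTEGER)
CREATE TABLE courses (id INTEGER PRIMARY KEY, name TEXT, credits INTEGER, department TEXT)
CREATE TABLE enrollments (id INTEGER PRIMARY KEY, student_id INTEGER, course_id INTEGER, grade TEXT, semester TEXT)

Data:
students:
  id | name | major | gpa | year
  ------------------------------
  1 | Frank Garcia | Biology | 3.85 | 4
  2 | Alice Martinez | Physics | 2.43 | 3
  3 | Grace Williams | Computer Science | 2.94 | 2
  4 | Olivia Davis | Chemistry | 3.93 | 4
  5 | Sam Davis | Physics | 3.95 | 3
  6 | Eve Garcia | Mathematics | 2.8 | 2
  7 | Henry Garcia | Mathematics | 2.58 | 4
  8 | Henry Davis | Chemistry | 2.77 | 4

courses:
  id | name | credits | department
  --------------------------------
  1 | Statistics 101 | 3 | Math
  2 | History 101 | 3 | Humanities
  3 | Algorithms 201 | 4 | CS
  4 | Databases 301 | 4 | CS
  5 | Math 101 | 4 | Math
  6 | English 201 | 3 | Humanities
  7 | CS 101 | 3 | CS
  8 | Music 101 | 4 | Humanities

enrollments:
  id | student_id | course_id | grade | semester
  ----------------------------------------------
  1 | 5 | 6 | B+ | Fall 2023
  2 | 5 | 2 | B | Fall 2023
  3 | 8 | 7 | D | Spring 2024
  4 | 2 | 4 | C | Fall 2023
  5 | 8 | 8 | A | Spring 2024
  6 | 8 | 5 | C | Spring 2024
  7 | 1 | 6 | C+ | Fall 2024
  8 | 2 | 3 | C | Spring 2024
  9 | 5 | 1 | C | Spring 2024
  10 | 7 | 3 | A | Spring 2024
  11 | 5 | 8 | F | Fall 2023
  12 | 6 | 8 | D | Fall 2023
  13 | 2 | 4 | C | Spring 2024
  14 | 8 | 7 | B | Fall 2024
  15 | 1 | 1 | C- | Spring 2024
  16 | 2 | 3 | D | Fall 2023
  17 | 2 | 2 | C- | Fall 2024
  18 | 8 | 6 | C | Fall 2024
SELECT year, AVG(gpa) AS avg_gpa FROM students GROUP BY year

Execution result:
year | avg_gpa
2 | 2.87
3 | 3.19
4 | 3.28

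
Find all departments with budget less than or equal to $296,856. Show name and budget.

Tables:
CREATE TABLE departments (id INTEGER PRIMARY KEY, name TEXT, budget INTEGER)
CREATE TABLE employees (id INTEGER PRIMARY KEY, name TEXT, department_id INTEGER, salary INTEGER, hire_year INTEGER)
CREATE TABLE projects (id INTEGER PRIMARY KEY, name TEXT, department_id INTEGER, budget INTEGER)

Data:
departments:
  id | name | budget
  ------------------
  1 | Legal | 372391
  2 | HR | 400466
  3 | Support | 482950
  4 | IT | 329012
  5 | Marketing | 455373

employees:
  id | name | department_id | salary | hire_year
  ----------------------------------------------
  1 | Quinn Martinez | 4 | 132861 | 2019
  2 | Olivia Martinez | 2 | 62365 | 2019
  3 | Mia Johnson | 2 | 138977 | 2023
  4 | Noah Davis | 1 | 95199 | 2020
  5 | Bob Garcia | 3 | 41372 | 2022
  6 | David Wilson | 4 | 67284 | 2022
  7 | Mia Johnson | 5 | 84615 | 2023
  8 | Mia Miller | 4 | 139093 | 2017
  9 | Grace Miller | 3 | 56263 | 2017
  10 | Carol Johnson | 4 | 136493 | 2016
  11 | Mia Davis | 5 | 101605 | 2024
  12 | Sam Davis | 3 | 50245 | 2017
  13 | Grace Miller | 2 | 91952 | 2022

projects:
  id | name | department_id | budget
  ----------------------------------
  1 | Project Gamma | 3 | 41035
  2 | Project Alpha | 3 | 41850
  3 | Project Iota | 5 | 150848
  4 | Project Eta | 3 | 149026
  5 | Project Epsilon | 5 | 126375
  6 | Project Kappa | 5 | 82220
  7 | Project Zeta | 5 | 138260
SELECT name, budget FROM departments WHERE budget <= 296856

Execution result:
(no rows)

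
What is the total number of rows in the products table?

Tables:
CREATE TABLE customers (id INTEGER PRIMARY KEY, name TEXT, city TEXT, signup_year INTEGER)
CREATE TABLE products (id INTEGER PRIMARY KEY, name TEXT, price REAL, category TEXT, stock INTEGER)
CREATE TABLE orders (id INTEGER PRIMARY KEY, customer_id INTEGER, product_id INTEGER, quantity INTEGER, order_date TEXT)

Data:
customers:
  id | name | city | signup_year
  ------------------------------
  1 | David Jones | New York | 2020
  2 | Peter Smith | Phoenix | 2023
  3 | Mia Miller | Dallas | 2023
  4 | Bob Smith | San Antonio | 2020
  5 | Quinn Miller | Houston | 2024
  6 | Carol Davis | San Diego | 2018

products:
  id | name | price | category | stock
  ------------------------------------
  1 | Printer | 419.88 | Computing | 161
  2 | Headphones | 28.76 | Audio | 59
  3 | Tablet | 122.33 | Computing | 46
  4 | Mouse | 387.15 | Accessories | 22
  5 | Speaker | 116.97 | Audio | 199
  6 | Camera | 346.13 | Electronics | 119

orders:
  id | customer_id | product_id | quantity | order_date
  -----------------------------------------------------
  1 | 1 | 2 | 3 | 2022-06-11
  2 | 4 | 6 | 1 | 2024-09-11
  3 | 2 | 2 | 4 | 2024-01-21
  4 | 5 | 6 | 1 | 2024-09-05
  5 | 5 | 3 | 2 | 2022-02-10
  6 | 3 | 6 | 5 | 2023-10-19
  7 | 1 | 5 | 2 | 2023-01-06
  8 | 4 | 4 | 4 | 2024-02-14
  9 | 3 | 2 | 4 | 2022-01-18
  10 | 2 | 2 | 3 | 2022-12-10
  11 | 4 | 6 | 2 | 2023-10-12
SELECT COUNT(*) FROM products

Execution result:
6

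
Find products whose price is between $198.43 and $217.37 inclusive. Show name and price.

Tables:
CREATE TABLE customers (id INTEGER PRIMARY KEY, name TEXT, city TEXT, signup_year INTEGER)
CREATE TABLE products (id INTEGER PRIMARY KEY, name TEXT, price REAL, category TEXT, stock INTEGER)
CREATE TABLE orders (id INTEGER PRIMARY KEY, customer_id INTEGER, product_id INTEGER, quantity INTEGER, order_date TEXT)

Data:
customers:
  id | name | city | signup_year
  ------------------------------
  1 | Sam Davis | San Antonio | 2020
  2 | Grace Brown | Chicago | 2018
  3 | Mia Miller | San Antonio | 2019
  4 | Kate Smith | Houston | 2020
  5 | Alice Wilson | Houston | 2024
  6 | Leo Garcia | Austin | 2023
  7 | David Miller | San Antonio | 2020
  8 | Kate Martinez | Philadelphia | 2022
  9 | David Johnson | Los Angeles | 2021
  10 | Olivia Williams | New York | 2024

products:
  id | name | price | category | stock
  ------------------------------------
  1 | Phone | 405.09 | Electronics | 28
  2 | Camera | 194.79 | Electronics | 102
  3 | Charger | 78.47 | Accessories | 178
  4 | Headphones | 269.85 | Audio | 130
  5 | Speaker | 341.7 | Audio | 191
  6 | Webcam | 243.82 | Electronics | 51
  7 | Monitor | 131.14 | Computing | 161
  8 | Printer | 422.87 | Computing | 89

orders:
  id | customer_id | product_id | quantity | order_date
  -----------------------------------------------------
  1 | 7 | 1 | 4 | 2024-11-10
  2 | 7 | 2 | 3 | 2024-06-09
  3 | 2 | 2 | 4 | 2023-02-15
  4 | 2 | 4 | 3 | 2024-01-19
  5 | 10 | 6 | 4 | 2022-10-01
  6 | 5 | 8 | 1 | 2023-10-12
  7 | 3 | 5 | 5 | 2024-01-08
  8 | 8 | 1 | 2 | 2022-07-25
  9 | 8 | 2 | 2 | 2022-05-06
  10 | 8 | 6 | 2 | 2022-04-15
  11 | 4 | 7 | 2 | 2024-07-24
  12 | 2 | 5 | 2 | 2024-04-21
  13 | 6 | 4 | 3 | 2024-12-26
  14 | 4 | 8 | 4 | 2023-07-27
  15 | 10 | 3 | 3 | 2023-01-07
SELECT name, price FROM products WHERE price BETWEEN 198.43 AND 217.37

Execution result:
(no rows)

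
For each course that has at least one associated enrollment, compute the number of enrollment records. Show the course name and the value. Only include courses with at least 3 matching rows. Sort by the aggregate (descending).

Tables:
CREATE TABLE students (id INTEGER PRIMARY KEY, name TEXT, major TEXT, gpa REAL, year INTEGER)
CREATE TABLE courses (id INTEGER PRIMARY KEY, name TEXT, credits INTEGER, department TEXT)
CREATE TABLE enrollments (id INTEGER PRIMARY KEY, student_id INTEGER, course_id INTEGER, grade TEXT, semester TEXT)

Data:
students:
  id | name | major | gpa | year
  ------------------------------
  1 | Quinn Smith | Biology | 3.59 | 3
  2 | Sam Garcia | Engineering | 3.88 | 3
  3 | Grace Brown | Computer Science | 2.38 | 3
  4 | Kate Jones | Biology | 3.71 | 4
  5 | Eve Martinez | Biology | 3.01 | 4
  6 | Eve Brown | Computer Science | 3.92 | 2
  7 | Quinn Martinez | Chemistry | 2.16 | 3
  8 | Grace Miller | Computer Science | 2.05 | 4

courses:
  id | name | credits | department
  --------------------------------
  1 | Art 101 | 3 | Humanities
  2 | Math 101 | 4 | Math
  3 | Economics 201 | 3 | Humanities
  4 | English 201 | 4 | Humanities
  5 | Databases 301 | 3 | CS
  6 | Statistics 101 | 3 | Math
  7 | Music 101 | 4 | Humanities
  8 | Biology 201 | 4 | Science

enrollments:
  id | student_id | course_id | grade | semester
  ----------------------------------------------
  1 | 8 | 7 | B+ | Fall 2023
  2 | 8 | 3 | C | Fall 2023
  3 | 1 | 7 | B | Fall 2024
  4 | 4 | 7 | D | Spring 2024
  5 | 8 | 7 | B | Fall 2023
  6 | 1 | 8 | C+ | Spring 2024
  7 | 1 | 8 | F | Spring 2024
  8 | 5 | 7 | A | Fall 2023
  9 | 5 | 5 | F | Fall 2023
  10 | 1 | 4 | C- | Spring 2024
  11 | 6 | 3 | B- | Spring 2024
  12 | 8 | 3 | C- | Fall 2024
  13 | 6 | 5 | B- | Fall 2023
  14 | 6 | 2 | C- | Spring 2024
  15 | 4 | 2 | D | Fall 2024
SELECT p.name, COUNT(*) AS n FROM enrollments c JOIN courses p ON c.course_id = p.id GROUP BY p.id, p.name HAVING COUNT(*) >= 3 ORDER BY n DESC

Execution result:
name | n
Music 101 | 5
Economics 201 | 3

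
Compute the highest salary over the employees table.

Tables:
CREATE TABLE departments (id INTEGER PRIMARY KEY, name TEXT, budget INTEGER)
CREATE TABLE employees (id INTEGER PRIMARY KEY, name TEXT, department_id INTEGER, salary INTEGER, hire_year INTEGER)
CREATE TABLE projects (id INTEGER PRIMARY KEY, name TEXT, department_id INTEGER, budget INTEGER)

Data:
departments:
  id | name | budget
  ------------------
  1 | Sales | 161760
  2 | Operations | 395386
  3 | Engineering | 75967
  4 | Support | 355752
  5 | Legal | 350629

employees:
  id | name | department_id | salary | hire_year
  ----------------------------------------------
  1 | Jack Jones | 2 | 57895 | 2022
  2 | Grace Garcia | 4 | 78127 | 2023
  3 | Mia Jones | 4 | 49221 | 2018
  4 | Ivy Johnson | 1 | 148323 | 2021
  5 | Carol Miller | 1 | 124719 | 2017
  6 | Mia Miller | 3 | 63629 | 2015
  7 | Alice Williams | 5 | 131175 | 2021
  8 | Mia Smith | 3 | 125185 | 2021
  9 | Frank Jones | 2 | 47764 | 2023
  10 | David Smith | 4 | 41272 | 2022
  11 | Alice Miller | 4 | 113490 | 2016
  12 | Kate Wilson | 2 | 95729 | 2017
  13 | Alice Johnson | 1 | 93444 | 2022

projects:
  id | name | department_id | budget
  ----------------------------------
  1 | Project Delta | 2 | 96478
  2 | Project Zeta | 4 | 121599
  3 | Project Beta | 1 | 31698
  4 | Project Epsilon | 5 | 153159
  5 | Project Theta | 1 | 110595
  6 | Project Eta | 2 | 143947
SELECT MAX(salary) FROM employees

Execution result:
148323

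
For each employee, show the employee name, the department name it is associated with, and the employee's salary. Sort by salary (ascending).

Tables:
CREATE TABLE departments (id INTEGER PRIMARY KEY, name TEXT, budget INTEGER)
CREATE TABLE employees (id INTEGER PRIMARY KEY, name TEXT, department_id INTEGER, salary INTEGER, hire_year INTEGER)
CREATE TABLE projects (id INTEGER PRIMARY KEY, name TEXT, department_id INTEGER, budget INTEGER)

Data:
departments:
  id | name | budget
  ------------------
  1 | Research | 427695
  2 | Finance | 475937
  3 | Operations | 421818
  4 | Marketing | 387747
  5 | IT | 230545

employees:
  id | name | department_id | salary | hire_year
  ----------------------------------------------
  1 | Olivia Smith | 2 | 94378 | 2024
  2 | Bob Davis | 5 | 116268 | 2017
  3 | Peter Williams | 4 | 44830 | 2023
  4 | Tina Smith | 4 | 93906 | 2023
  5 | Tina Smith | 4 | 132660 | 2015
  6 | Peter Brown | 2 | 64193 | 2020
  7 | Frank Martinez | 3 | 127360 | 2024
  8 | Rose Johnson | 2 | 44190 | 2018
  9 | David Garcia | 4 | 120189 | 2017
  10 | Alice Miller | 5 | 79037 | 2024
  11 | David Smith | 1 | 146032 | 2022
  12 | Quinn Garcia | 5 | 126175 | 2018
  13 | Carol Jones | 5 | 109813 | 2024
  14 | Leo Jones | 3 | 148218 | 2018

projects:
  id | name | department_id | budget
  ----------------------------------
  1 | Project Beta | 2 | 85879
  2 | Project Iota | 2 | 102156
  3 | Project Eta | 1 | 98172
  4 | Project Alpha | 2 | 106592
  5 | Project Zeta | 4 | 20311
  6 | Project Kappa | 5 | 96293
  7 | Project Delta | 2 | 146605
SELECT c.name, p.name AS department, c.salary FROM employees c JOIN departments p ON c.department_id = p.id ORDER BY c.salary ASC

Execution result:
name | department | salary
Rose Johnson | Finance | 44190
Peter Williams | Marketing | 44830
Peter Brown | Finance | 64193
Alice Miller | IT | 79037
Tina Smith | Marketing | 93906
Olivia Smith | Finance | 94378
Carol Jones | IT | 109813
Bob Davis | IT | 116268
David Garcia | Marketing | 120189
Quinn Garcia | IT | 126175
Frank Martinez | Operations | 127360
Tina Smith | Marketing | 132660
David Smith | Research | 146032
Leo Jones | Operations | 148218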